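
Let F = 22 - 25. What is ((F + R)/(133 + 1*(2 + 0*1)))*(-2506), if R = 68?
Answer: -32578/27 ≈ -1206.6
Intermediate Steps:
F = -3
((F + R)/(133 + 1*(2 + 0*1)))*(-2506) = ((-3 + 68)/(133 + 1*(2 + 0*1)))*(-2506) = (65/(133 + 1*(2 + 0)))*(-2506) = (65/(133 + 1*2))*(-2506) = (65/(133 + 2))*(-2506) = (65/135)*(-2506) = (65*(1/135))*(-2506) = (13/27)*(-2506) = -32578/27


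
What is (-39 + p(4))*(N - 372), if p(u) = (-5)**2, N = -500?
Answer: 12208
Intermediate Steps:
p(u) = 25
(-39 + p(4))*(N - 372) = (-39 + 25)*(-500 - 372) = -14*(-872) = 12208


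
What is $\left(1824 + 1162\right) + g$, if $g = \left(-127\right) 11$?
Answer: $1589$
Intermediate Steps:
$g = -1397$
$\left(1824 + 1162\right) + g = \left(1824 + 1162\right) - 1397 = 2986 - 1397 = 1589$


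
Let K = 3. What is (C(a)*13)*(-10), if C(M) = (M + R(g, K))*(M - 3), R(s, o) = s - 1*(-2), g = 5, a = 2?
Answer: 1170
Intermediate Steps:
R(s, o) = 2 + s (R(s, o) = s + 2 = 2 + s)
C(M) = (-3 + M)*(7 + M) (C(M) = (M + (2 + 5))*(M - 3) = (M + 7)*(-3 + M) = (7 + M)*(-3 + M) = (-3 + M)*(7 + M))
(C(a)*13)*(-10) = ((-21 + 2² + 4*2)*13)*(-10) = ((-21 + 4 + 8)*13)*(-10) = -9*13*(-10) = -117*(-10) = 1170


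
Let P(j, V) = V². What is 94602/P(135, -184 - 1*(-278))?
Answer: 47301/4418 ≈ 10.706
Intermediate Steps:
94602/P(135, -184 - 1*(-278)) = 94602/((-184 - 1*(-278))²) = 94602/((-184 + 278)²) = 94602/(94²) = 94602/8836 = 94602*(1/8836) = 47301/4418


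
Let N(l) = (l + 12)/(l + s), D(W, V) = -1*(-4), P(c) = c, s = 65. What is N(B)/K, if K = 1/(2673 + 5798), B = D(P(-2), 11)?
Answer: 135536/69 ≈ 1964.3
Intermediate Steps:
D(W, V) = 4
B = 4
N(l) = (12 + l)/(65 + l) (N(l) = (l + 12)/(l + 65) = (12 + l)/(65 + l))
K = 1/8471 ≈ 0.00011805
N(B)/K = ((12 + 4)/(65 + 4))/(1/8471) = (16/69)*8471 = 135536/69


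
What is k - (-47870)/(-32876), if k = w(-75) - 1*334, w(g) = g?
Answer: -6747077/16438 ≈ -410.46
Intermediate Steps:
k = -409 (k = -75 - 1*334 = -75 - 334 = -409)
k - (-47870)/(-32876) = -409 - (-47870)/(-32876) = -409 - (-47870)*(-1)/32876 = -409 - 1*23935/16438 = -409 - 23935/16438 = -6747077/16438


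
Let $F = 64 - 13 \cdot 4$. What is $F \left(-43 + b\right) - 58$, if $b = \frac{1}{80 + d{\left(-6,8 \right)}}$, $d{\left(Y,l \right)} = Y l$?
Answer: $- \frac{4589}{8} \approx -573.63$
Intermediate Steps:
$F = 12$ ($F = 64 - 52 = 12$)
$b = \frac{1}{32}$ ($b = \frac{1}{80 - 48} = \frac{1}{32} \approx 0.03125$)
$F \left(-43 + b\right) - 58 = 12 \left(-43 + \frac{1}{32}\right) - 58 = 12 \left(- \frac{1375}{32}\right) - 58 = - \frac{4125}{8} - 58 = - \frac{4589}{8}$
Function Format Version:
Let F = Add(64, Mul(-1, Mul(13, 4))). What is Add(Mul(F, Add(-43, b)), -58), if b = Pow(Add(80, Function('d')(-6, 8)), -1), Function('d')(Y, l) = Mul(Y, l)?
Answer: Rational(-4589, 8) ≈ -573.63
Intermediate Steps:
F = 12 (F = Add(64, Mul(-1, 52)) = Add(64, -52) = 12)
b = Rational(1, 32) (b = Pow(Add(80, Mul(-6, 8)), -1) = Pow(Add(80, -48), -1) = Pow(32, -1) = Rational(1, 32) ≈ 0.031250)
Add(Mul(F, Add(-43, b)), -58) = Add(Mul(12, Add(-43, Rational(1, 32))), -58) = Add(Mul(12, Rational(-1375, 32)), -58) = Add(Rational(-4125, 8), -58) = Rational(-4589, 8)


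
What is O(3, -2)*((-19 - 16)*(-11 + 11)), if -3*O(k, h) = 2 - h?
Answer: 0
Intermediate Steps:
O(k, h) = -⅔ + h/3 (O(k, h) = -(2 - h)/3 = -⅔ + h/3)
O(3, -2)*((-19 - 16)*(-11 + 11)) = (-⅔ + (⅓)*(-2))*((-19 - 16)*(-11 + 11)) = (-⅔ - ⅔)*(-35*0) = -4/3*0 = 0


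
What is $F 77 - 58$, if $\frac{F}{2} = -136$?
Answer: $-21002$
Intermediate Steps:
$F = -272$ ($F = 2 \left(-136\right) = -272$)
$F 77 - 58 = \left(-272\right) 77 - 58 = -20944 - 58 = -21002$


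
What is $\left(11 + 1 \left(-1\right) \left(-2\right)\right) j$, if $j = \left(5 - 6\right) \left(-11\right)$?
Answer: $143$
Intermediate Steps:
$j = 11$ ($j = \left(5 - 6\right) \left(-11\right) = \left(-1\right) \left(-11\right) = 11$)
$\left(11 + 1 \left(-1\right) \left(-2\right)\right) j = \left(11 + 1 \left(-1\right) \left(-2\right)\right) 11 = \left(11 - -2\right) 11 = \left(11 + 2\right) 11 = 13 \cdot 11 = 143$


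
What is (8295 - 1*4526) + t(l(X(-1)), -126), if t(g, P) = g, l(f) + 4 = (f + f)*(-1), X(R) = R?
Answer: 3767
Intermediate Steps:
l(f) = -4 - 2*f (l(f) = -4 + (f + f)*(-1) = -4 + (2*f)*(-1) = -4 - 2*f)
(8295 - 1*4526) + t(l(X(-1)), -126) = (8295 - 1*4526) + (-4 - 2*(-1)) = (8295 - 4526) + (-4 + 2) = 3769 - 2 = 3767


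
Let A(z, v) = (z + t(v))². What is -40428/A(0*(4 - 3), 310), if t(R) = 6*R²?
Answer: -1123/9235210000 ≈ -1.2160e-7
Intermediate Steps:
A(z, v) = (z + 6*v²)²
-40428/A(0*(4 - 3), 310) = -40428/(0*(4 - 3) + 6*310²)² = -40428/(0*1 + 6*96100)² = -40428/(0 + 576600)² = -40428/(576600²) = -40428/332467560000 = -40428*1/332467560000 = -1123/9235210000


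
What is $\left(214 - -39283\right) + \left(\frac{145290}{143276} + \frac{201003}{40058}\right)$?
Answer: $\frac{28340215774828}{717418751} \approx 39503.0$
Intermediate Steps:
$\left(214 - -39283\right) + \left(\frac{145290}{143276} + \frac{201003}{40058}\right) = \left(214 + 39283\right) + \left(145290 \cdot \frac{1}{143276} + 201003 \cdot \frac{1}{40058}\right) = 39497 + \left(\frac{72645}{71638} + \frac{201003}{40058}\right) = 39497 + \frac{4327366581}{717418751} = \frac{28340215774828}{717418751}$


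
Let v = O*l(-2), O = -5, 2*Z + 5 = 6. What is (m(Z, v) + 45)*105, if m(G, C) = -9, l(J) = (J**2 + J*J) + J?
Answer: 3780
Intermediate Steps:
Z = 1/2 (Z = -5/2 + (1/2)*6 = -5/2 + 3 = 1/2 ≈ 0.50000)
l(J) = J + 2*J**2 (l(J) = (J**2 + J**2) + J = 2*J**2 + J = J + 2*J**2)
v = -30 (v = -(-10)*(1 + 2*(-2)) = -(-10)*(1 - 4) = -(-10)*(-3) = -5*6 = -30)
(m(Z, v) + 45)*105 = (-9 + 45)*105 = 36*105 = 3780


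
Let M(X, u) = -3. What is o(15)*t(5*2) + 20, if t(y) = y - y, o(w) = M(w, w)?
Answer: 20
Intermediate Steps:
o(w) = -3
t(y) = 0
o(15)*t(5*2) + 20 = -3*0 + 20 = 0 + 20 = 20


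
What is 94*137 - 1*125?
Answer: 12753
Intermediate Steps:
94*137 - 1*125 = 12878 - 125 = 12753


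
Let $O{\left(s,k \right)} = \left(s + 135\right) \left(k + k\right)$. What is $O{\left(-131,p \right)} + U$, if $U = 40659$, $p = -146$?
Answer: $39491$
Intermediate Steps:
$O{\left(s,k \right)} = 2 k \left(135 + s\right)$ ($O{\left(s,k \right)} = \left(135 + s\right) 2 k = 2 k \left(135 + s\right)$)
$O{\left(-131,p \right)} + U = 2 \left(-146\right) \left(135 - 131\right) + 40659 = 2 \left(-146\right) 4 + 40659 = -1168 + 40659 = 39491$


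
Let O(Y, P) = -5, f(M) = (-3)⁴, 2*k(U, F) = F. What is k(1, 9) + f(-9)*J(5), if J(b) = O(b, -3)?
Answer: -801/2 ≈ -400.50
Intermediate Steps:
k(U, F) = F/2
f(M) = 81
J(b) = -5
k(1, 9) + f(-9)*J(5) = (½)*9 + 81*(-5) = 9/2 - 405 = -801/2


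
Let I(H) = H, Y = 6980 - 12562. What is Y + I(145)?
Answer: -5437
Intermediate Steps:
Y = -5582
Y + I(145) = -5582 + 145 = -5437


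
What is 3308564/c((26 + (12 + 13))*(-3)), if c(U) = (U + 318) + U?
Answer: 827141/3 ≈ 2.7571e+5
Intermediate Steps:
c(U) = 318 + 2*U (c(U) = (318 + U) + U = 318 + 2*U)
3308564/c((26 + (12 + 13))*(-3)) = 3308564/(318 + 2*((26 + (12 + 13))*(-3))) = 3308564/(318 + 2*((26 + 25)*(-3))) = 3308564/(318 + 2*(51*(-3))) = 3308564/(318 + 2*(-153)) = 3308564/(318 - 306) = 3308564/12 = 3308564*(1/12) = 827141/3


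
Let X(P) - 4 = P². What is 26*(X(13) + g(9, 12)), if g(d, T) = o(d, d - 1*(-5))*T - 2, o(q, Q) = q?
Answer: 7254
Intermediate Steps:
X(P) = 4 + P²
g(d, T) = -2 + T*d (g(d, T) = d*T - 2 = T*d - 2 = -2 + T*d)
26*(X(13) + g(9, 12)) = 26*((4 + 13²) + (-2 + 12*9)) = 26*((4 + 169) + (-2 + 108)) = 26*(173 + 106) = 26*279 = 7254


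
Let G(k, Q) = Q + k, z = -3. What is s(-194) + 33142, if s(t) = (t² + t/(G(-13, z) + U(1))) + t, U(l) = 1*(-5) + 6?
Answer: 1058954/15 ≈ 70597.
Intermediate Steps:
U(l) = 1 (U(l) = -5 + 6 = 1)
s(t) = t² + 14*t/15 (s(t) = (t² + t/((-3 - 13) + 1)) + t = (t² + t/(-16 + 1)) + t = (t² + t/(-15)) + t = (t² - t/15) + t = t² + 14*t/15)
s(-194) + 33142 = (1/15)*(-194)*(14 + 15*(-194)) + 33142 = (1/15)*(-194)*(14 - 2910) + 33142 = (1/15)*(-194)*(-2896) + 33142 = 561824/15 + 33142 = 1058954/15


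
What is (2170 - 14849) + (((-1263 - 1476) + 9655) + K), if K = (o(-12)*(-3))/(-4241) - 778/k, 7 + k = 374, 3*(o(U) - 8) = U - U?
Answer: -8973094751/1556447 ≈ -5765.1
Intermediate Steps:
o(U) = 8 (o(U) = 8 + (U - U)/3 = 8 + (1/3)*0 = 8 + 0 = 8)
k = 367 (k = -7 + 374 = 367)
K = -3290690/1556447 (K = (8*(-3))/(-4241) - 778/367 = -24*(-1/4241) - 778*1/367 = 24/4241 - 778/367 = -3290690/1556447 ≈ -2.1142)
(2170 - 14849) + (((-1263 - 1476) + 9655) + K) = (2170 - 14849) + (((-1263 - 1476) + 9655) - 3290690/1556447) = -12679 + ((-2739 + 9655) - 3290690/1556447) = -12679 + (6916 - 3290690/1556447) = -12679 + 10761096762/1556447 = -8973094751/1556447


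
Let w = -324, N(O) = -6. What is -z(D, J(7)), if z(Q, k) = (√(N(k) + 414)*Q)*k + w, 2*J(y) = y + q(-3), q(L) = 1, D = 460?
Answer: 324 - 3680*√102 ≈ -36842.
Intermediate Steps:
J(y) = ½ + y/2 (J(y) = (y + 1)/2 = (1 + y)/2 = ½ + y/2)
z(Q, k) = -324 + 2*Q*k*√102 (z(Q, k) = (√(-6 + 414)*Q)*k - 324 = (√408*Q)*k - 324 = ((2*√102)*Q)*k - 324 = (2*Q*√102)*k - 324 = 2*Q*k*√102 - 324 = -324 + 2*Q*k*√102)
-z(D, J(7)) = -(-324 + 2*460*(½ + (½)*7)*√102) = -(-324 + 2*460*(½ + 7/2)*√102) = -(-324 + 2*460*4*√102) = -(-324 + 3680*√102) = 324 - 3680*√102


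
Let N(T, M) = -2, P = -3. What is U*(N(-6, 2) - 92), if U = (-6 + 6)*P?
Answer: 0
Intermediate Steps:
U = 0 (U = (-6 + 6)*(-3) = 0*(-3) = 0)
U*(N(-6, 2) - 92) = 0*(-2 - 92) = 0*(-94) = 0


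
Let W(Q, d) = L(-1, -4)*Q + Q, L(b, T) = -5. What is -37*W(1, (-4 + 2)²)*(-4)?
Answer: -592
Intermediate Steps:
W(Q, d) = -4*Q (W(Q, d) = -5*Q + Q = -4*Q)
-37*W(1, (-4 + 2)²)*(-4) = -(-148)*(-4) = -37*(-4)*(-4) = 148*(-4) = -592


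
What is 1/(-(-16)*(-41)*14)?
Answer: -1/9184 ≈ -0.00010888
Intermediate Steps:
1/(-(-16)*(-41)*14) = 1/(-16*41*14) = 1/(-656*14) = 1/(-9184) = -1/9184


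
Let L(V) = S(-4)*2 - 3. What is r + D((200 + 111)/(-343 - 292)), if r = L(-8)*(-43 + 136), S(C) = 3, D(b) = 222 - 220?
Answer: 281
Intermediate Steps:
D(b) = 2
L(V) = 3 (L(V) = 3*2 - 3 = 6 - 3 = 3)
r = 279 (r = 3*(-43 + 136) = 3*93 = 279)
r + D((200 + 111)/(-343 - 292)) = 279 + 2 = 281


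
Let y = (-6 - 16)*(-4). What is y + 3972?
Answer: 4060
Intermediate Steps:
y = 88 (y = -22*(-4) = 88)
y + 3972 = 88 + 3972 = 4060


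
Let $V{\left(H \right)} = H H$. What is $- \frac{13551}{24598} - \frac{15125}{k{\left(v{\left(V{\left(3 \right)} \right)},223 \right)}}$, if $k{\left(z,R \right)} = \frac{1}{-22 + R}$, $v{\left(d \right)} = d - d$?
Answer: $- \frac{74781008301}{24598} \approx -3.0401 \cdot 10^{6}$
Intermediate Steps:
$V{\left(H \right)} = H^{2}$
$v{\left(d \right)} = 0$
$- \frac{13551}{24598} - \frac{15125}{k{\left(v{\left(V{\left(3 \right)} \right)},223 \right)}} = - \frac{13551}{24598} - \frac{15125}{\frac{1}{-22 + 223}} = \left(-13551\right) \frac{1}{24598} - \frac{15125}{\frac{1}{201}} = - \frac{13551}{24598} - 15125 \frac{1}{\frac{1}{201}} = - \frac{13551}{24598} - 3040125 = - \frac{74781008301}{24598}$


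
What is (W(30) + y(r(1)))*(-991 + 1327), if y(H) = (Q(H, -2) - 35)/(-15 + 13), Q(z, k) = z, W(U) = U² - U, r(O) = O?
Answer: 298032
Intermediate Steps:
y(H) = 35/2 - H/2 (y(H) = (H - 35)/(-15 + 13) = (-35 + H)/(-2) = (-35 + H)*(-½) = 35/2 - H/2)
(W(30) + y(r(1)))*(-991 + 1327) = (30*(-1 + 30) + (35/2 - ½*1))*(-991 + 1327) = (30*29 + (35/2 - ½))*336 = (870 + 17)*336 = 887*336 = 298032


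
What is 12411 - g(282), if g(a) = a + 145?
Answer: 11984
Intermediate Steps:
g(a) = 145 + a
12411 - g(282) = 12411 - (145 + 282) = 12411 - 1*427 = 12411 - 427 = 11984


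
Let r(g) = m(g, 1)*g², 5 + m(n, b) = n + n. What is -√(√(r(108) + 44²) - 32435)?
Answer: -I*√(32435 - 8*√38485) ≈ -175.69*I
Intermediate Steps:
m(n, b) = -5 + 2*n (m(n, b) = -5 + (n + n) = -5 + 2*n)
r(g) = g²*(-5 + 2*g) (r(g) = (-5 + 2*g)*g² = g²*(-5 + 2*g))
-√(√(r(108) + 44²) - 32435) = -√(√(108²*(-5 + 2*108) + 44²) - 32435) = -√(√(11664*(-5 + 216) + 1936) - 32435) = -√(√(11664*211 + 1936) - 32435) = -√(√(2461104 + 1936) - 32435) = -√(√2463040 - 32435) = -√(8*√38485 - 32435) = -√(-32435 + 8*√38485)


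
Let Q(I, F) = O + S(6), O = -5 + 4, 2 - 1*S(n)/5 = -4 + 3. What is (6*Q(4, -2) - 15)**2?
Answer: 4761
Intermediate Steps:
S(n) = 15 (S(n) = 10 - 5*(-4 + 3) = 10 - 5*(-1) = 10 + 5 = 15)
O = -1
Q(I, F) = 14 (Q(I, F) = -1 + 15 = 14)
(6*Q(4, -2) - 15)**2 = (6*14 - 15)**2 = (84 - 15)**2 = 69**2 = 4761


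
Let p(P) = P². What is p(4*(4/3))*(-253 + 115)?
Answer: -11776/3 ≈ -3925.3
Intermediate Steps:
p(4*(4/3))*(-253 + 115) = (4*(4/3))²*(-253 + 115) = (4*(4*(⅓)))²*(-138) = (4*(4/3))²*(-138) = (16/3)²*(-138) = (256/9)*(-138) = -11776/3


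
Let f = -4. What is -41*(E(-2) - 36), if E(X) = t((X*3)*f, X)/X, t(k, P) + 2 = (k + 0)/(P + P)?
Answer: 1312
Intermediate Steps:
t(k, P) = -2 + k/(2*P) (t(k, P) = -2 + (k + 0)/(P + P) = -2 + k/((2*P)) = -2 + k*(1/(2*P)) = -2 + k/(2*P))
E(X) = -8/X (E(X) = (-2 + ((X*3)*(-4))/(2*X))/X = (-2 + ((3*X)*(-4))/(2*X))/X = (-2 + (-12*X)/(2*X))/X = (-2 - 6)/X = -8/X)
-41*(E(-2) - 36) = -41*(-8/(-2) - 36) = -41*(-8*(-½) - 36) = -41*(4 - 36) = -41*(-32) = 1312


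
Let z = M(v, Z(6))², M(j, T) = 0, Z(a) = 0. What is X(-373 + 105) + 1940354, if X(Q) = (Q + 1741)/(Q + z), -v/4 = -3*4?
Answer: 520013399/268 ≈ 1.9403e+6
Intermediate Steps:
v = 48 (v = -(-12)*4 = -4*(-12) = 48)
z = 0 (z = 0² = 0)
X(Q) = (1741 + Q)/Q (X(Q) = (Q + 1741)/(Q + 0) = (1741 + Q)/Q)
X(-373 + 105) + 1940354 = (1741 + (-373 + 105))/(-373 + 105) + 1940354 = (1741 - 268)/(-268) + 1940354 = -1/268*1473 + 1940354 = -1473/268 + 1940354 = 520013399/268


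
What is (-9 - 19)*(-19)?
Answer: 532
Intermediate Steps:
(-9 - 19)*(-19) = -28*(-19) = 532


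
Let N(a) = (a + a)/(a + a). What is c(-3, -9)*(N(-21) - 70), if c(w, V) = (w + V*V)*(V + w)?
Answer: 64584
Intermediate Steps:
N(a) = 1 (N(a) = (2*a)/((2*a)) = (2*a)*(1/(2*a)) = 1)
c(w, V) = (V + w)*(w + V**2) (c(w, V) = (w + V**2)*(V + w) = (V + w)*(w + V**2))
c(-3, -9)*(N(-21) - 70) = ((-9)**3 + (-3)**2 - 9*(-3) - 3*(-9)**2)*(1 - 70) = (-729 + 9 + 27 - 3*81)*(-69) = (-729 + 9 + 27 - 243)*(-69) = -936*(-69) = 64584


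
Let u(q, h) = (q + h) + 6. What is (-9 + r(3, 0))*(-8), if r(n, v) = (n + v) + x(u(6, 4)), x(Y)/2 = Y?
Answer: -208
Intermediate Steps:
u(q, h) = 6 + h + q (u(q, h) = (h + q) + 6 = 6 + h + q)
x(Y) = 2*Y
r(n, v) = 32 + n + v (r(n, v) = (n + v) + 2*(6 + 4 + 6) = (n + v) + 2*16 = (n + v) + 32 = 32 + n + v)
(-9 + r(3, 0))*(-8) = (-9 + (32 + 3 + 0))*(-8) = (-9 + 35)*(-8) = 26*(-8) = -208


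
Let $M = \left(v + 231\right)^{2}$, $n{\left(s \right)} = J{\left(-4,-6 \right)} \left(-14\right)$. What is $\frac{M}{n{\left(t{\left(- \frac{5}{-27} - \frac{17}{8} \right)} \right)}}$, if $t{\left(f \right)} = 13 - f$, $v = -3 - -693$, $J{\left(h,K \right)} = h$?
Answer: $\frac{848241}{56} \approx 15147.0$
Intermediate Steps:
$v = 690$ ($v = -3 + 693 = 690$)
$n{\left(s \right)} = 56$ ($n{\left(s \right)} = \left(-4\right) \left(-14\right) = 56$)
$M = 848241$ ($M = \left(690 + 231\right)^{2} = 921^{2} = 848241$)
$\frac{M}{n{\left(t{\left(- \frac{5}{-27} - \frac{17}{8} \right)} \right)}} = \frac{848241}{56}$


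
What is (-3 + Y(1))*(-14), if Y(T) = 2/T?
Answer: 14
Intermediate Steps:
(-3 + Y(1))*(-14) = (-3 + 2/1)*(-14) = (-3 + 2*1)*(-14) = (-3 + 2)*(-14) = -1*(-14) = 14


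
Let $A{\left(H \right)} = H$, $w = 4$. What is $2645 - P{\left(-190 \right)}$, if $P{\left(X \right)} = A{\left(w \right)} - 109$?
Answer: $2750$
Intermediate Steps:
$P{\left(X \right)} = -105$ ($P{\left(X \right)} = 4 - 109 = -105$)
$2645 - P{\left(-190 \right)} = 2645 - -105 = 2645 + 105 = 2750$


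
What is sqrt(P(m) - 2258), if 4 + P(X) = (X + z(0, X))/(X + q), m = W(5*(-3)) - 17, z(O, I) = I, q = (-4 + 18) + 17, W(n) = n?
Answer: I*sqrt(2198) ≈ 46.883*I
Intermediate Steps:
q = 31 (q = 14 + 17 = 31)
m = -32 (m = 5*(-3) - 17 = -15 - 17 = -32)
P(X) = -4 + 2*X/(31 + X) (P(X) = -4 + (X + X)/(X + 31) = -4 + (2*X)/(31 + X) = -4 + 2*X/(31 + X))
sqrt(P(m) - 2258) = sqrt(2*(-62 - 1*(-32))/(31 - 32) - 2258) = sqrt(2*(-62 + 32)/(-1) - 2258) = sqrt(2*(-1)*(-30) - 2258) = sqrt(60 - 2258) = sqrt(-2198) = I*sqrt(2198)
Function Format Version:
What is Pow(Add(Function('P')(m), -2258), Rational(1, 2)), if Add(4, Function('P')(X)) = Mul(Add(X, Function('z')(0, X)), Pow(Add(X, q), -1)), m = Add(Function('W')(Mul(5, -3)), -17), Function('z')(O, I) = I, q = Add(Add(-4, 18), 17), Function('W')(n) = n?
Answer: Mul(I, Pow(2198, Rational(1, 2))) ≈ Mul(46.883, I)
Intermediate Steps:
q = 31 (q = Add(14, 17) = 31)
m = -32 (m = Add(Mul(5, -3), -17) = Add(-15, -17) = -32)
Function('P')(X) = Add(-4, Mul(2, X, Pow(Add(31, X), -1))) (Function('P')(X) = Add(-4, Mul(Add(X, X), Pow(Add(X, 31), -1))) = Add(-4, Mul(Mul(2, X), Pow(Add(31, X), -1))) = Add(-4, Mul(2, X, Pow(Add(31, X), -1))))
Pow(Add(Function('P')(m), -2258), Rational(1, 2)) = Pow(Add(Mul(2, Pow(Add(31, -32), -1), Add(-62, Mul(-1, -32))), -2258), Rational(1, 2)) = Pow(Add(Mul(2, Pow(-1, -1), Add(-62, 32)), -2258), Rational(1, 2)) = Pow(Add(Mul(2, -1, -30), -2258), Rational(1, 2)) = Pow(Add(60, -2258), Rational(1, 2)) = Pow(-2198, Rational(1, 2)) = Mul(I, Pow(2198, Rational(1, 2)))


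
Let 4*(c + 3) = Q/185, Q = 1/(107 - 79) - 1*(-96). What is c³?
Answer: -210337023344111/8895477248000 ≈ -23.645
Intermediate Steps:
Q = 2689/28 (Q = 1/28 + 96 = 2689/28 ≈ 96.036)
c = -59471/20720 (c = -3 + ((2689/28)/185)/4 = -3 + ((2689/28)*(1/185))/4 = -3 + (¼)*(2689/5180) = -3 + 2689/20720 = -59471/20720 ≈ -2.8702)
c³ = (-59471/20720)³ = -210337023344111/8895477248000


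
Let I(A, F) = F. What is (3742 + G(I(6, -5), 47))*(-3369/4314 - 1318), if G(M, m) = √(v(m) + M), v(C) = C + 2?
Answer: -3548177497/719 - 1896407*√11/719 ≈ -4.9436e+6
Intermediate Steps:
v(C) = 2 + C
G(M, m) = √(2 + M + m) (G(M, m) = √((2 + m) + M) = √(2 + M + m))
(3742 + G(I(6, -5), 47))*(-3369/4314 - 1318) = (3742 + √(2 - 5 + 47))*(-3369/4314 - 1318) = (3742 + √44)*(-3369*1/4314 - 1318) = (3742 + 2*√11)*(-1123/1438 - 1318) = (3742 + 2*√11)*(-1896407/1438) = -3548177497/719 - 1896407*√11/719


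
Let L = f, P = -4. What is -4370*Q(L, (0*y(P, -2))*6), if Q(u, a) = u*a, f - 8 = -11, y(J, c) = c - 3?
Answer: 0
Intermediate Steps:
y(J, c) = -3 + c
f = -3 (f = 8 - 11 = -3)
L = -3
Q(u, a) = a*u
-4370*Q(L, (0*y(P, -2))*6) = -4370*(0*(-3 - 2))*6*(-3) = -4370*(0*(-5))*6*(-3) = -4370*0*6*(-3) = -0*(-3) = -4370*0 = 0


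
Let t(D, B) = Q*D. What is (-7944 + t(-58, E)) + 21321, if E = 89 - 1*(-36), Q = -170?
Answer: 23237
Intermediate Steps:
E = 125 (E = 89 + 36 = 125)
t(D, B) = -170*D
(-7944 + t(-58, E)) + 21321 = (-7944 - 170*(-58)) + 21321 = (-7944 + 9860) + 21321 = 1916 + 21321 = 23237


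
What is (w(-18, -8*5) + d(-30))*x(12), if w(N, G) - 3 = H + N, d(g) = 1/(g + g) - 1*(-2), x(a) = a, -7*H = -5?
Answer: -5167/35 ≈ -147.63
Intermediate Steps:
H = 5/7 (H = -⅐*(-5) = 5/7 ≈ 0.71429)
d(g) = 2 + 1/(2*g) (d(g) = 1/(2*g) + 2 = 2 + 1/(2*g))
w(N, G) = 26/7 + N (w(N, G) = 3 + (5/7 + N) = 26/7 + N)
(w(-18, -8*5) + d(-30))*x(12) = ((26/7 - 18) + (2 + (½)/(-30)))*12 = (-100/7 + (2 + (½)*(-1/30)))*12 = (-100/7 + (2 - 1/60))*12 = (-100/7 + 119/60)*12 = -5167/420*12 = -5167/35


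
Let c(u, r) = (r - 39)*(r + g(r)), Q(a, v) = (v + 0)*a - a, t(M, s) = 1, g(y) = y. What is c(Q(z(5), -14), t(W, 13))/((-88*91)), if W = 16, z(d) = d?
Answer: 19/2002 ≈ 0.0094905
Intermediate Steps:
Q(a, v) = -a + a*v (Q(a, v) = v*a - a = a*v - a = -a + a*v)
c(u, r) = 2*r*(-39 + r) (c(u, r) = (r - 39)*(r + r) = (-39 + r)*(2*r) = 2*r*(-39 + r))
c(Q(z(5), -14), t(W, 13))/((-88*91)) = (2*1*(-39 + 1))/((-88*91)) = (2*1*(-38))/(-8008) = -76*(-1/8008) = 19/2002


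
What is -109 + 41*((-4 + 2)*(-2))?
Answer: 55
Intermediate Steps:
-109 + 41*((-4 + 2)*(-2)) = -109 + 41*(-2*(-2)) = -109 + 41*4 = -109 + 164 = 55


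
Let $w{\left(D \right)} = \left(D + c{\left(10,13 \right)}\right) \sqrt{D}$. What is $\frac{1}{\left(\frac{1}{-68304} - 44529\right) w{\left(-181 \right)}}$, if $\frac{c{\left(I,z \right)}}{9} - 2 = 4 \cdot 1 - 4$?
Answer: $- \frac{68304 i \sqrt{181}}{89733634627951} \approx - 1.0241 \cdot 10^{-8} i$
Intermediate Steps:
$c{\left(I,z \right)} = 18$ ($c{\left(I,z \right)} = 18 + 9 \left(4 \cdot 1 - 4\right) = 18 + 9 \left(4 - 4\right) = 18 + 9 \cdot 0 = 18 + 0 = 18$)
$w{\left(D \right)} = \sqrt{D} \left(18 + D\right)$ ($w{\left(D \right)} = \left(D + 18\right) \sqrt{D} = \left(18 + D\right) \sqrt{D} = \sqrt{D} \left(18 + D\right)$)
$\frac{1}{\left(\frac{1}{-68304} - 44529\right) w{\left(-181 \right)}} = \frac{1}{\left(\frac{1}{-68304} - 44529\right) \sqrt{-181} \left(18 - 181\right)} = \frac{1}{\left(- \frac{1}{68304} - 44529\right) i \sqrt{181} \left(-163\right)} = \frac{1}{\left(- \frac{3041508817}{68304}\right) \left(- 163 i \sqrt{181}\right)} = - \frac{68304 \frac{i \sqrt{181}}{29503}}{3041508817} = - \frac{68304 i \sqrt{181}}{89733634627951}$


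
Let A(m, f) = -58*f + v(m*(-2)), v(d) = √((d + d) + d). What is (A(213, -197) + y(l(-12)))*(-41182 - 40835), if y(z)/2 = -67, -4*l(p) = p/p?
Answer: -926135964 - 246051*I*√142 ≈ -9.2614e+8 - 2.932e+6*I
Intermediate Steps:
l(p) = -¼ (l(p) = -p/(4*p) = -¼*1 = -¼)
y(z) = -134 (y(z) = 2*(-67) = -134)
v(d) = √3*√d (v(d) = √(2*d + d) = √(3*d) = √3*√d)
A(m, f) = -58*f + √6*√(-m) (A(m, f) = -58*f + √3*√(m*(-2)) = -58*f + √3*√(-2*m) = -58*f + √3*(√2*√(-m)) = -58*f + √6*√(-m))
(A(213, -197) + y(l(-12)))*(-41182 - 40835) = ((-58*(-197) + √6*√(-1*213)) - 134)*(-41182 - 40835) = ((11426 + √6*√(-213)) - 134)*(-82017) = ((11426 + √6*(I*√213)) - 134)*(-82017) = ((11426 + 3*I*√142) - 134)*(-82017) = (11292 + 3*I*√142)*(-82017) = -926135964 - 246051*I*√142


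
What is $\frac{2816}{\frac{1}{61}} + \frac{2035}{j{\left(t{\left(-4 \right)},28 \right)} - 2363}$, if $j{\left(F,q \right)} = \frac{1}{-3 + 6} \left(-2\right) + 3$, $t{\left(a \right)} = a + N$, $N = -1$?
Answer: $\frac{1216511527}{7082} \approx 1.7178 \cdot 10^{5}$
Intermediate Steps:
$t{\left(a \right)} = -1 + a$ ($t{\left(a \right)} = a - 1 = -1 + a$)
$j{\left(F,q \right)} = \frac{7}{3}$ ($j{\left(F,q \right)} = \frac{1}{3} \left(-2\right) + 3 = - \frac{2}{3} + 3 = \frac{7}{3}$)
$\frac{2816}{\frac{1}{61}} + \frac{2035}{j{\left(t{\left(-4 \right)},28 \right)} - 2363} = \frac{2816}{\frac{1}{61}} + \frac{2035}{\frac{7}{3} - 2363} = 2816 \frac{1}{\frac{1}{61}} + \frac{2035}{- \frac{7082}{3}} = 2816 \cdot 61 + 2035 \left(- \frac{3}{7082}\right) = 171776 - \frac{6105}{7082} = \frac{1216511527}{7082}$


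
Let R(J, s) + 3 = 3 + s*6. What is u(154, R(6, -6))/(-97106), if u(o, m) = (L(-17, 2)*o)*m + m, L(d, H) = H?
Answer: 5562/48553 ≈ 0.11456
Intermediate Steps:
R(J, s) = 6*s (R(J, s) = -3 + (3 + s*6) = -3 + (3 + 6*s) = 6*s)
u(o, m) = m + 2*m*o (u(o, m) = (2*o)*m + m = 2*m*o + m = m + 2*m*o)
u(154, R(6, -6))/(-97106) = ((6*(-6))*(1 + 2*154))/(-97106) = -36*(1 + 308)*(-1/97106) = -36*309*(-1/97106) = -11124*(-1/97106) = 5562/48553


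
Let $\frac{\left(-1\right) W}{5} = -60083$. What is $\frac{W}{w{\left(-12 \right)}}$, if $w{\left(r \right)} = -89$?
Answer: $- \frac{300415}{89} \approx -3375.4$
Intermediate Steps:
$W = 300415$ ($W = \left(-5\right) \left(-60083\right) = 300415$)
$\frac{W}{w{\left(-12 \right)}} = \frac{300415}{-89} = 300415 \left(- \frac{1}{89}\right) = - \frac{300415}{89}$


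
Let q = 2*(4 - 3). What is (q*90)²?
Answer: 32400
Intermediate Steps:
q = 2 (q = 2*1 = 2)
(q*90)² = (2*90)² = 180² = 32400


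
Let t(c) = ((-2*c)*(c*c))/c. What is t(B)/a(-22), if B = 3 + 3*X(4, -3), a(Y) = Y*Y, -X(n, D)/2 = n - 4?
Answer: -9/242 ≈ -0.037190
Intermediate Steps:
X(n, D) = 8 - 2*n (X(n, D) = -2*(n - 4) = -2*(-4 + n) = 8 - 2*n)
a(Y) = Y²
B = 3 (B = 3 + 3*(8 - 2*4) = 3 + 3*(8 - 8) = 3 + 3*0 = 3 + 0 = 3)
t(c) = -2*c² (t(c) = ((-2*c)*c²)/c = (-2*c³)/c = -2*c²)
t(B)/a(-22) = (-2*3²)/((-22)²) = -2*9/484 = -18*1/484 = -9/242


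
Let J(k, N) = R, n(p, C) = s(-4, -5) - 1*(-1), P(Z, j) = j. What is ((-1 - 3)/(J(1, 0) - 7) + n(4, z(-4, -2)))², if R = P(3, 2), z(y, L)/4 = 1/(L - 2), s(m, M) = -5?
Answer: 256/25 ≈ 10.240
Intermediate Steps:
z(y, L) = 4/(-2 + L) (z(y, L) = 4/(L - 2) = 4/(-2 + L))
R = 2
n(p, C) = -4 (n(p, C) = -5 - 1*(-1) = -5 + 1 = -4)
J(k, N) = 2
((-1 - 3)/(J(1, 0) - 7) + n(4, z(-4, -2)))² = ((-1 - 3)/(2 - 7) - 4)² = (-4/(-5) - 4)² = (-4*(-⅕) - 4)² = (⅘ - 4)² = (-16/5)² = 256/25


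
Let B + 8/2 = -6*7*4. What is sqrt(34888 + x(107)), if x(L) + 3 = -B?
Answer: sqrt(35057) ≈ 187.24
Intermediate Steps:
B = -172 (B = -4 - 6*7*4 = -4 - 42*4 = -4 - 168 = -172)
x(L) = 169 (x(L) = -3 - 1*(-172) = -3 + 172 = 169)
sqrt(34888 + x(107)) = sqrt(34888 + 169) = sqrt(35057)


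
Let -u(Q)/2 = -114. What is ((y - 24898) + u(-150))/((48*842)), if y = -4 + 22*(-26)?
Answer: -12623/20208 ≈ -0.62465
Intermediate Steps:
u(Q) = 228 (u(Q) = -2*(-114) = 228)
y = -576 (y = -4 - 572 = -576)
((y - 24898) + u(-150))/((48*842)) = ((-576 - 24898) + 228)/((48*842)) = (-25474 + 228)/40416 = -25246*1/40416 = -12623/20208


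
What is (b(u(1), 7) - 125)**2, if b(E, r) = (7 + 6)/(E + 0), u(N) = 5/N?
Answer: 374544/25 ≈ 14982.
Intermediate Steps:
b(E, r) = 13/E
(b(u(1), 7) - 125)**2 = (13/((5/1)) - 125)**2 = (13/((5*1)) - 125)**2 = (13/5 - 125)**2 = (-612/5)**2 = 374544/25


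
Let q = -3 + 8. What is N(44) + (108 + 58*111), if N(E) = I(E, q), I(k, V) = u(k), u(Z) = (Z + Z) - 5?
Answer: 6629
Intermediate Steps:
q = 5
u(Z) = -5 + 2*Z (u(Z) = 2*Z - 5 = -5 + 2*Z)
I(k, V) = -5 + 2*k
N(E) = -5 + 2*E
N(44) + (108 + 58*111) = (-5 + 2*44) + (108 + 58*111) = (-5 + 88) + (108 + 6438) = 83 + 6546 = 6629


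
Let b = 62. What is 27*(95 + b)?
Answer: 4239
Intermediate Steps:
27*(95 + b) = 27*(95 + 62) = 27*157 = 4239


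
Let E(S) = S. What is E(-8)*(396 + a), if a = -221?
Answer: -1400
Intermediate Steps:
E(-8)*(396 + a) = -8*(396 - 221) = -8*175 = -1400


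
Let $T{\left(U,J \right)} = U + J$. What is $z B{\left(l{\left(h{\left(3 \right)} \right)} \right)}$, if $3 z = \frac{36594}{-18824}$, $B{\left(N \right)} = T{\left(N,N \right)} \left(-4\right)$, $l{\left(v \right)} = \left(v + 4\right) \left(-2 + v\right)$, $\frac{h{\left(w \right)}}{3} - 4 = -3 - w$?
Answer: $\frac{195168}{2353} \approx 82.944$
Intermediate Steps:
$h{\left(w \right)} = 3 - 3 w$ ($h{\left(w \right)} = 12 + 3 \left(-3 - w\right) = 12 - \left(9 + 3 w\right) = 3 - 3 w$)
$T{\left(U,J \right)} = J + U$
$l{\left(v \right)} = \left(-2 + v\right) \left(4 + v\right)$ ($l{\left(v \right)} = \left(4 + v\right) \left(-2 + v\right) = \left(-2 + v\right) \left(4 + v\right)$)
$B{\left(N \right)} = - 8 N$ ($B{\left(N \right)} = \left(N + N\right) \left(-4\right) = 2 N \left(-4\right) = - 8 N$)
$z = - \frac{6099}{9412}$ ($z = \frac{36594 \frac{1}{-18824}}{3} = \frac{36594 \left(- \frac{1}{18824}\right)}{3} = \frac{1}{3} \left(- \frac{18297}{9412}\right) = - \frac{6099}{9412} \approx -0.648$)
$z B{\left(l{\left(h{\left(3 \right)} \right)} \right)} = - \frac{6099 \left(- 8 \left(-8 + \left(3 - 9\right)^{2} + 2 \left(3 - 9\right)\right)\right)}{9412} = - \frac{6099 \left(- 8 \left(-8 + \left(-6\right)^{2} + 2 \left(-6\right)\right)\right)}{9412} = - \frac{6099 \left(- 8 \left(-8 + 36 - 12\right)\right)}{9412} = - \frac{6099 \left(\left(-8\right) 16\right)}{9412} = \left(- \frac{6099}{9412}\right) \left(-128\right) = \frac{195168}{2353}$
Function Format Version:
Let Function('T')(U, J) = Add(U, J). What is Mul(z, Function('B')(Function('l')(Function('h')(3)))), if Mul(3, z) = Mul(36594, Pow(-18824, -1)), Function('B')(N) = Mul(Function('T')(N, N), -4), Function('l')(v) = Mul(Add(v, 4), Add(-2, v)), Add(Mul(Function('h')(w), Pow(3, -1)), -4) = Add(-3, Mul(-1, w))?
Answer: Rational(195168, 2353) ≈ 82.944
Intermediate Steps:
Function('h')(w) = Add(3, Mul(-3, w)) (Function('h')(w) = Add(12, Mul(3, Add(-3, Mul(-1, w)))) = Add(12, Add(-9, Mul(-3, w))) = Add(3, Mul(-3, w)))
Function('T')(U, J) = Add(J, U)
Function('l')(v) = Mul(Add(-2, v), Add(4, v)) (Function('l')(v) = Mul(Add(4, v), Add(-2, v)) = Mul(Add(-2, v), Add(4, v)))
Function('B')(N) = Mul(-8, N) (Function('B')(N) = Mul(Add(N, N), -4) = Mul(Mul(2, N), -4) = Mul(-8, N))
z = Rational(-6099, 9412) (z = Mul(Rational(1, 3), Mul(36594, Pow(-18824, -1))) = Mul(Rational(1, 3), Mul(36594, Rational(-1, 18824))) = Mul(Rational(1, 3), Rational(-18297, 9412)) = Rational(-6099, 9412) ≈ -0.64800)
Mul(z, Function('B')(Function('l')(Function('h')(3)))) = Mul(Rational(-6099, 9412), Mul(-8, Add(-8, Pow(Add(3, Mul(-3, 3)), 2), Mul(2, Add(3, Mul(-3, 3)))))) = Mul(Rational(-6099, 9412), Mul(-8, Add(-8, Pow(Add(3, -9), 2), Mul(2, Add(3, -9))))) = Mul(Rational(-6099, 9412), Mul(-8, Add(-8, Pow(-6, 2), Mul(2, -6)))) = Mul(Rational(-6099, 9412), Mul(-8, Add(-8, 36, -12))) = Mul(Rational(-6099, 9412), Mul(-8, 16)) = Mul(Rational(-6099, 9412), -128) = Rational(195168, 2353)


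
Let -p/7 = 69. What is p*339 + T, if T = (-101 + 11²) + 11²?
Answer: -163596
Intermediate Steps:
T = 141 (T = (-101 + 121) + 121 = 20 + 121 = 141)
p = -483 (p = -7*69 = -483)
p*339 + T = -483*339 + 141 = -163737 + 141 = -163596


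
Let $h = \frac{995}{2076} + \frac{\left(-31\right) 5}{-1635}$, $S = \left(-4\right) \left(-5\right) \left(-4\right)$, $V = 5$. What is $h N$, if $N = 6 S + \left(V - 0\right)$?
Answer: $- \frac{61705825}{226284} \approx -272.69$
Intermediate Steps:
$S = -80$ ($S = 20 \left(-4\right) = -80$)
$h = \frac{129907}{226284}$ ($h = 995 \cdot \frac{1}{2076} - - \frac{31}{327} = \frac{995}{2076} + \frac{31}{327} = \frac{129907}{226284} \approx 0.57409$)
$N = -475$ ($N = 6 \left(-80\right) + \left(5 - 0\right) = -480 + \left(5 + 0\right) = -480 + 5 = -475$)
$h N = \frac{129907}{226284} \left(-475\right) = - \frac{61705825}{226284}$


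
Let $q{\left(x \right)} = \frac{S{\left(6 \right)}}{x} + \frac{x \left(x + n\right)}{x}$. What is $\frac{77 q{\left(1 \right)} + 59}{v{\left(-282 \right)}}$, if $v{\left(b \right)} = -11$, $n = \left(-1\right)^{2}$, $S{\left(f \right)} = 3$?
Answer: $- \frac{444}{11} \approx -40.364$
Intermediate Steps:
$n = 1$
$q{\left(x \right)} = 1 + x + \frac{3}{x}$ ($q{\left(x \right)} = \frac{3}{x} + \frac{x \left(x + 1\right)}{x} = \frac{3}{x} + \frac{x \left(1 + x\right)}{x} = \frac{3}{x} + \left(1 + x\right) = 1 + x + \frac{3}{x}$)
$\frac{77 q{\left(1 \right)} + 59}{v{\left(-282 \right)}} = \frac{77 \left(1 + 1 + \frac{3}{1}\right) + 59}{-11} = \left(77 \left(1 + 1 + 3 \cdot 1\right) + 59\right) \left(- \frac{1}{11}\right) = \left(77 \left(1 + 1 + 3\right) + 59\right) \left(- \frac{1}{11}\right) = \left(77 \cdot 5 + 59\right) \left(- \frac{1}{11}\right) = \left(385 + 59\right) \left(- \frac{1}{11}\right) = 444 \left(- \frac{1}{11}\right) = - \frac{444}{11}$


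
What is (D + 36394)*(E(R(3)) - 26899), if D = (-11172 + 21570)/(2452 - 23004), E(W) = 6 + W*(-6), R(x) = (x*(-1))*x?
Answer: -10037237008255/10276 ≈ -9.7676e+8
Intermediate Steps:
R(x) = -x² (R(x) = (-x)*x = -x²)
E(W) = 6 - 6*W
D = -5199/10276 (D = 10398/(-20552) = 10398*(-1/20552) = -5199/10276 ≈ -0.50594)
(D + 36394)*(E(R(3)) - 26899) = (-5199/10276 + 36394)*((6 - (-6)*3²) - 26899) = 373979545*((6 - (-6)*9) - 26899)/10276 = 373979545*((6 - 6*(-9)) - 26899)/10276 = 373979545*((6 + 54) - 26899)/10276 = 373979545*(60 - 26899)/10276 = (373979545/10276)*(-26839) = -10037237008255/10276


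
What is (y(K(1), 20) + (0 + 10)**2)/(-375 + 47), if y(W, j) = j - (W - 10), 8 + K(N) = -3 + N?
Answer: -35/82 ≈ -0.42683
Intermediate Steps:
K(N) = -11 + N (K(N) = -8 + (-3 + N) = -11 + N)
y(W, j) = 10 + j - W (y(W, j) = j - (-10 + W) = j + (10 - W) = 10 + j - W)
(y(K(1), 20) + (0 + 10)**2)/(-375 + 47) = ((10 + 20 - (-11 + 1)) + (0 + 10)**2)/(-375 + 47) = ((10 + 20 - 1*(-10)) + 10**2)/(-328) = ((10 + 20 + 10) + 100)*(-1/328) = (40 + 100)*(-1/328) = 140*(-1/328) = -35/82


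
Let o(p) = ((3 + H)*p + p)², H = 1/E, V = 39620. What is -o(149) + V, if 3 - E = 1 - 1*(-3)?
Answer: -160189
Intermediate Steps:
E = -1 (E = 3 - (1 - 1*(-3)) = 3 - (1 + 3) = 3 - 1*4 = 3 - 4 = -1)
H = -1 (H = 1/(-1) = -1)
o(p) = 9*p² (o(p) = ((3 - 1)*p + p)² = (2*p + p)² = (3*p)² = 9*p²)
-o(149) + V = -9*149² + 39620 = -9*22201 + 39620 = -1*199809 + 39620 = -199809 + 39620 = -160189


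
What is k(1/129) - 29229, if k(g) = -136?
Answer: -29365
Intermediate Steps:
k(1/129) - 29229 = -136 - 29229 = -29365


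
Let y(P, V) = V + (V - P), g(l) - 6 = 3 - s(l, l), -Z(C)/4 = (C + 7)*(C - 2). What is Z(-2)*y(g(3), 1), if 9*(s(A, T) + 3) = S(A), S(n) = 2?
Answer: -7040/9 ≈ -782.22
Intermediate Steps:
s(A, T) = -25/9 (s(A, T) = -3 + (1/9)*2 = -3 + 2/9 = -25/9)
Z(C) = -4*(-2 + C)*(7 + C) (Z(C) = -4*(C + 7)*(C - 2) = -4*(7 + C)*(-2 + C) = -4*(-2 + C)*(7 + C))
g(l) = 106/9 (g(l) = 6 + (3 - 1*(-25/9)) = 6 + (3 + 25/9) = 6 + 52/9 = 106/9)
y(P, V) = -P + 2*V
Z(-2)*y(g(3), 1) = (56 - 20*(-2) - 4*(-2)**2)*(-1*106/9 + 2*1) = (56 + 40 - 4*4)*(-106/9 + 2) = (56 + 40 - 16)*(-88/9) = 80*(-88/9) = -7040/9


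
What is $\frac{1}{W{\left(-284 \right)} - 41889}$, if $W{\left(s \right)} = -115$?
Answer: $- \frac{1}{42004} \approx -2.3807 \cdot 10^{-5}$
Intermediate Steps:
$\frac{1}{W{\left(-284 \right)} - 41889} = \frac{1}{-115 - 41889} = \frac{1}{-42004} = - \frac{1}{42004}$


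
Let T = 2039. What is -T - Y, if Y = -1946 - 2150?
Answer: 2057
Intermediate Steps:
Y = -4096
-T - Y = -1*2039 - 1*(-4096) = -2039 + 4096 = 2057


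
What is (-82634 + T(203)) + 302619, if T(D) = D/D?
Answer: 219986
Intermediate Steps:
T(D) = 1
(-82634 + T(203)) + 302619 = (-82634 + 1) + 302619 = -82633 + 302619 = 219986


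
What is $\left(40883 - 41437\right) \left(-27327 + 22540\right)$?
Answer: $2651998$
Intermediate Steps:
$\left(40883 - 41437\right) \left(-27327 + 22540\right) = \left(-554\right) \left(-4787\right) = 2651998$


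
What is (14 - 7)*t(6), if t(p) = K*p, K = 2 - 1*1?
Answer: 42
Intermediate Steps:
K = 1 (K = 2 - 1 = 1)
t(p) = p (t(p) = 1*p = p)
(14 - 7)*t(6) = (14 - 7)*6 = 7*6 = 42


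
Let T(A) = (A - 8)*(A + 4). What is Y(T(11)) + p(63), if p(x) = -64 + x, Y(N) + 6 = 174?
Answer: 167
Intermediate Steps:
T(A) = (-8 + A)*(4 + A)
Y(N) = 168 (Y(N) = -6 + 174 = 168)
Y(T(11)) + p(63) = 168 + (-64 + 63) = 168 - 1 = 167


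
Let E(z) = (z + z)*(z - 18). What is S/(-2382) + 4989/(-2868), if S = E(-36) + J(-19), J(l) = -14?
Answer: -3832405/1138596 ≈ -3.3659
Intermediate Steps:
E(z) = 2*z*(-18 + z) (E(z) = (2*z)*(-18 + z) = 2*z*(-18 + z))
S = 3874 (S = 2*(-36)*(-18 - 36) - 14 = 2*(-36)*(-54) - 14 = 3888 - 14 = 3874)
S/(-2382) + 4989/(-2868) = 3874/(-2382) + 4989/(-2868) = 3874*(-1/2382) + 4989*(-1/2868) = -1937/1191 - 1663/956 = -3832405/1138596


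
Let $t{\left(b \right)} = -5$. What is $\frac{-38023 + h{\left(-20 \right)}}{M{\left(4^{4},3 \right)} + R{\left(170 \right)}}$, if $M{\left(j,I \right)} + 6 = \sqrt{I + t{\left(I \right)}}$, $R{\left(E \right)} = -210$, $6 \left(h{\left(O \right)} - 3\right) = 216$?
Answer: $\frac{4102272}{23329} + \frac{18992 i \sqrt{2}}{23329} \approx 175.84 + 1.1513 i$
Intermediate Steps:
$h{\left(O \right)} = 39$ ($h{\left(O \right)} = 3 + \frac{1}{6} \cdot 216 = 3 + 36 = 39$)
$M{\left(j,I \right)} = -6 + \sqrt{-5 + I}$ ($M{\left(j,I \right)} = -6 + \sqrt{I - 5} = -6 + \sqrt{-5 + I}$)
$\frac{-38023 + h{\left(-20 \right)}}{M{\left(4^{4},3 \right)} + R{\left(170 \right)}} = \frac{-38023 + 39}{\left(-6 + \sqrt{-5 + 3}\right) - 210} = - \frac{37984}{\left(-6 + \sqrt{-2}\right) - 210} = - \frac{37984}{\left(-6 + i \sqrt{2}\right) - 210} = - \frac{37984}{-216 + i \sqrt{2}}$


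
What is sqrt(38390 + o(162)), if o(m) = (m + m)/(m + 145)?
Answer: sqrt(3618318578)/307 ≈ 195.94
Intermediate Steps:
o(m) = 2*m/(145 + m) (o(m) = (2*m)/(145 + m) = 2*m/(145 + m))
sqrt(38390 + o(162)) = sqrt(38390 + 2*162/(145 + 162)) = sqrt(38390 + 2*162/307) = sqrt(38390 + 2*162*(1/307)) = sqrt(38390 + 324/307) = sqrt(11786054/307) = sqrt(3618318578)/307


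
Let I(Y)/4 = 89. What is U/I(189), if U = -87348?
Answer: -21837/89 ≈ -245.36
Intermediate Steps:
I(Y) = 356 (I(Y) = 4*89 = 356)
U/I(189) = -87348/356 = -87348*1/356 = -21837/89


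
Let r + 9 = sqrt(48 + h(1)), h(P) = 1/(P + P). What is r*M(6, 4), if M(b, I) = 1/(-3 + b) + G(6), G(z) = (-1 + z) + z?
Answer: -102 + 17*sqrt(194)/3 ≈ -23.072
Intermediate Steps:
G(z) = -1 + 2*z
h(P) = 1/(2*P)
M(b, I) = 11 + 1/(-3 + b) (M(b, I) = 1/(-3 + b) + (-1 + 2*6) = 1/(-3 + b) + (-1 + 12) = 1/(-3 + b) + 11 = 11 + 1/(-3 + b))
r = -9 + sqrt(194)/2 (r = -9 + sqrt(48 + (1/2)/1) = -9 + sqrt(48 + (1/2)*1) = -9 + sqrt(48 + 1/2) = -9 + sqrt(97/2) = -9 + sqrt(194)/2 ≈ -2.0358)
r*M(6, 4) = (-9 + sqrt(194)/2)*((-32 + 11*6)/(-3 + 6)) = (-9 + sqrt(194)/2)*((-32 + 66)/3) = (-9 + sqrt(194)/2)*((1/3)*34) = (-9 + sqrt(194)/2)*(34/3) = -102 + 17*sqrt(194)/3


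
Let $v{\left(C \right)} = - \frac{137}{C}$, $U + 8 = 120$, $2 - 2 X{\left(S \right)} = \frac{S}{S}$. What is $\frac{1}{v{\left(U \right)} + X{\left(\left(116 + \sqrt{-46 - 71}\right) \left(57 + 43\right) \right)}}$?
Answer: $- \frac{112}{81} \approx -1.3827$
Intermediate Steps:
$X{\left(S \right)} = \frac{1}{2}$ ($X{\left(S \right)} = 1 - \frac{S \frac{1}{S}}{2} = 1 - \frac{1}{2} = \frac{1}{2}$)
$U = 112$ ($U = -8 + 120 = 112$)
$\frac{1}{v{\left(U \right)} + X{\left(\left(116 + \sqrt{-46 - 71}\right) \left(57 + 43\right) \right)}} = \frac{1}{- \frac{137}{112} + \frac{1}{2}} = \frac{1}{- \frac{81}{112}} = - \frac{112}{81}$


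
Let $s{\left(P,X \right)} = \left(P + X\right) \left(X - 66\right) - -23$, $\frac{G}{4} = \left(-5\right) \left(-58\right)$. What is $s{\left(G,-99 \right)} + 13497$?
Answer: $-161545$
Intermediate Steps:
$G = 1160$ ($G = 4 \left(\left(-5\right) \left(-58\right)\right) = 4 \cdot 290 = 1160$)
$s{\left(P,X \right)} = 23 + \left(-66 + X\right) \left(P + X\right)$ ($s{\left(P,X \right)} = \left(P + X\right) \left(-66 + X\right) + 23 = \left(-66 + X\right) \left(P + X\right) + 23 = 23 + \left(-66 + X\right) \left(P + X\right)$)
$s{\left(G,-99 \right)} + 13497 = \left(23 + \left(-99\right)^{2} - 76560 - -6534 + 1160 \left(-99\right)\right) + 13497 = \left(23 + 9801 - 76560 + 6534 - 114840\right) + 13497 = -175042 + 13497 = -161545$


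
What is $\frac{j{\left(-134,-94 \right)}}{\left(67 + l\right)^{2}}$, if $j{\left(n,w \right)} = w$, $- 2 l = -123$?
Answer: $- \frac{376}{66049} \approx -0.0056927$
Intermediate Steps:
$l = \frac{123}{2}$ ($l = \left(- \frac{1}{2}\right) \left(-123\right) = \frac{123}{2} \approx 61.5$)
$\frac{j{\left(-134,-94 \right)}}{\left(67 + l\right)^{2}} = - \frac{94}{\left(67 + \frac{123}{2}\right)^{2}} = - \frac{94}{\left(\frac{257}{2}\right)^{2}} = - \frac{94}{\frac{66049}{4}} = \left(-94\right) \frac{4}{66049} = - \frac{376}{66049}$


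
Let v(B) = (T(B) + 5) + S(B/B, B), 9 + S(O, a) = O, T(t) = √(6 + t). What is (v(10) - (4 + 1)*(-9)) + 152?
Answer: 198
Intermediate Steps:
S(O, a) = -9 + O
v(B) = -3 + √(6 + B) (v(B) = (√(6 + B) + 5) + (-9 + B/B) = (5 + √(6 + B)) + (-9 + 1) = (5 + √(6 + B)) - 8 = -3 + √(6 + B))
(v(10) - (4 + 1)*(-9)) + 152 = ((-3 + √(6 + 10)) - (4 + 1)*(-9)) + 152 = ((-3 + √16) - 1*5*(-9)) + 152 = ((-3 + 4) - 5*(-9)) + 152 = (1 + 45) + 152 = 46 + 152 = 198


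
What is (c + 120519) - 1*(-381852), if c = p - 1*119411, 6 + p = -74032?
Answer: 308922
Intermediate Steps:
p = -74038 (p = -6 - 74032 = -74038)
c = -193449 (c = -74038 - 1*119411 = -74038 - 119411 = -193449)
(c + 120519) - 1*(-381852) = (-193449 + 120519) - 1*(-381852) = -72930 + 381852 = 308922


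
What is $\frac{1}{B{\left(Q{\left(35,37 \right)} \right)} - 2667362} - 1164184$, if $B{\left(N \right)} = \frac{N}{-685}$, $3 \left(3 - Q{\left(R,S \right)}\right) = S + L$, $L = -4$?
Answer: $- \frac{2127130602073693}{1827142962} \approx -1.1642 \cdot 10^{6}$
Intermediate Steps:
$Q{\left(R,S \right)} = \frac{13}{3} - \frac{S}{3}$ ($Q{\left(R,S \right)} = 3 - \frac{S - 4}{3} = 3 - \frac{-4 + S}{3} = 3 - \left(- \frac{4}{3} + \frac{S}{3}\right) = \frac{13}{3} - \frac{S}{3}$)
$B{\left(N \right)} = - \frac{N}{685}$ ($B{\left(N \right)} = N \left(- \frac{1}{685}\right) = - \frac{N}{685}$)
$\frac{1}{B{\left(Q{\left(35,37 \right)} \right)} - 2667362} - 1164184 = \frac{1}{- \frac{\frac{13}{3} - \frac{37}{3}}{685} - 2667362} - 1164184 = \frac{1}{\left(- \frac{1}{685}\right) \left(-8\right) - 2667362} - 1164184 = \frac{1}{\frac{8}{685} - 2667362} - 1164184 = \frac{1}{- \frac{1827142962}{685}} - 1164184 = - \frac{685}{1827142962} - 1164184 = - \frac{2127130602073693}{1827142962}$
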